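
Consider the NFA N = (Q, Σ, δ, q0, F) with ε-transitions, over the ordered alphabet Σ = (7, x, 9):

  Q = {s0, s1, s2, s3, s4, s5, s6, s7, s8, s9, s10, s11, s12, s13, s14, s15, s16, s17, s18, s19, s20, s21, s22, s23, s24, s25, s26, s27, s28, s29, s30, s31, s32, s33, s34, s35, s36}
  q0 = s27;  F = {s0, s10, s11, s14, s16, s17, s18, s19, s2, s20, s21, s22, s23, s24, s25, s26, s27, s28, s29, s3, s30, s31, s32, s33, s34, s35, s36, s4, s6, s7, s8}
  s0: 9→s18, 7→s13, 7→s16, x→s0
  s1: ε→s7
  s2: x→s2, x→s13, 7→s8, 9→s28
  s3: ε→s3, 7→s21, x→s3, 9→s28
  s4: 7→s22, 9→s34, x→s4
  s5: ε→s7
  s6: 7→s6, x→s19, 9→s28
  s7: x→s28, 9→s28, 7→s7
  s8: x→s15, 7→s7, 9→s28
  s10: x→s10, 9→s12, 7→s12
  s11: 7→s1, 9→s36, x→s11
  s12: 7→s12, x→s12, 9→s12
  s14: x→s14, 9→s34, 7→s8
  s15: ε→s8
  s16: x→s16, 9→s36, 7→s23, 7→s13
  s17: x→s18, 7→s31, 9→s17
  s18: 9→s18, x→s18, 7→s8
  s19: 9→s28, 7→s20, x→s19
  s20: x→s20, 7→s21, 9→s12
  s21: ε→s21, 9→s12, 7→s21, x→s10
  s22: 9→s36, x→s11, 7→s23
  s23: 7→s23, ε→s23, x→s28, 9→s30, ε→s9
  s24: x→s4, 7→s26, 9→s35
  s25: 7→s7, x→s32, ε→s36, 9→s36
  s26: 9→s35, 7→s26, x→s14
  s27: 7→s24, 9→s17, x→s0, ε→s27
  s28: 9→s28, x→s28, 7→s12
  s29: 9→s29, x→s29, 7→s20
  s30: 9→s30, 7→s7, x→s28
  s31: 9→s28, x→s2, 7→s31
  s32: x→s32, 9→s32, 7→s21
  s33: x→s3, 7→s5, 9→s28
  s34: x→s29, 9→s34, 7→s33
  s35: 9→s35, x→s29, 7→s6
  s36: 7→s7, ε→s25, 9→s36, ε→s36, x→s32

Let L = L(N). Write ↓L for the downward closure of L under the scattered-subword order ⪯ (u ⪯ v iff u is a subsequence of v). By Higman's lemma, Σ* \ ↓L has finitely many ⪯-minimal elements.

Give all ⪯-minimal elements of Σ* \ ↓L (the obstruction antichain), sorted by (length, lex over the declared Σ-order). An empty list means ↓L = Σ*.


|Q|=37, |F|=31, |δ|=110 (11 ε).
min D↑ (31 st, q0=0, F={27}): 0:7→1,x→2,9→3 1:7→4,x→5,9→6 2:7→7,x→2,9→8 3:7→9,x→8,9→3 4:7→4,x→10,9→6 5:7→11,x→5,9→12 6:7→13,x→14,9→6 7:7→15,x→7,9→16 8:7→17,x→8,9→8 9:7→9,x→18,9→19 10:7→17,x→10,9→12 11:7→15,x→20,9→16 12:7→21,x→14,9→12 13:7→13,x→22,9→19 14:7→23,x→14,9→14 15:7→15,x→19,9→24 16:7→25,x→26,9→16 17:7→25,x→17,9→19 18:7→17,x→18,9→19 19:7→27,x→19,9→19 20:7→25,x→20,9→16 21:7→25,x→28,9→19 22:7→23,x→22,9→19 23:7→29,x→23,9→27 24:7→25,x→19,9→24 25:7→25,x→19,9→19 26:7→29,x→26,9→26 27:7→27,x→27,9→27 28:7→29,x→28,9→19 29:7→29,x→30,9→27 30:7→27,x→30,9→27.
'9797': run [37, 25, 16, 2, 1] end={s12} rej; 4/4 del acc.
'79x79': N↓-sim [37, 33, 18, 9, 4, 1] end={s12} ∉↓L; 5/5 del acc.
'x77x7': run [37, 30, 22, 11, 3, 1] end={s12} ∉↓L; 5/5 deletions ∈↓L.
'77x797': N↓-sim [37, 33, 30, 22, 12, 2, 1] end={s12} rej; 6/6 single-dels accept.
4 words, ⪯-incomp.

min(Σ*\↓L) = [9797, 79x79, x77x7, 77x797].


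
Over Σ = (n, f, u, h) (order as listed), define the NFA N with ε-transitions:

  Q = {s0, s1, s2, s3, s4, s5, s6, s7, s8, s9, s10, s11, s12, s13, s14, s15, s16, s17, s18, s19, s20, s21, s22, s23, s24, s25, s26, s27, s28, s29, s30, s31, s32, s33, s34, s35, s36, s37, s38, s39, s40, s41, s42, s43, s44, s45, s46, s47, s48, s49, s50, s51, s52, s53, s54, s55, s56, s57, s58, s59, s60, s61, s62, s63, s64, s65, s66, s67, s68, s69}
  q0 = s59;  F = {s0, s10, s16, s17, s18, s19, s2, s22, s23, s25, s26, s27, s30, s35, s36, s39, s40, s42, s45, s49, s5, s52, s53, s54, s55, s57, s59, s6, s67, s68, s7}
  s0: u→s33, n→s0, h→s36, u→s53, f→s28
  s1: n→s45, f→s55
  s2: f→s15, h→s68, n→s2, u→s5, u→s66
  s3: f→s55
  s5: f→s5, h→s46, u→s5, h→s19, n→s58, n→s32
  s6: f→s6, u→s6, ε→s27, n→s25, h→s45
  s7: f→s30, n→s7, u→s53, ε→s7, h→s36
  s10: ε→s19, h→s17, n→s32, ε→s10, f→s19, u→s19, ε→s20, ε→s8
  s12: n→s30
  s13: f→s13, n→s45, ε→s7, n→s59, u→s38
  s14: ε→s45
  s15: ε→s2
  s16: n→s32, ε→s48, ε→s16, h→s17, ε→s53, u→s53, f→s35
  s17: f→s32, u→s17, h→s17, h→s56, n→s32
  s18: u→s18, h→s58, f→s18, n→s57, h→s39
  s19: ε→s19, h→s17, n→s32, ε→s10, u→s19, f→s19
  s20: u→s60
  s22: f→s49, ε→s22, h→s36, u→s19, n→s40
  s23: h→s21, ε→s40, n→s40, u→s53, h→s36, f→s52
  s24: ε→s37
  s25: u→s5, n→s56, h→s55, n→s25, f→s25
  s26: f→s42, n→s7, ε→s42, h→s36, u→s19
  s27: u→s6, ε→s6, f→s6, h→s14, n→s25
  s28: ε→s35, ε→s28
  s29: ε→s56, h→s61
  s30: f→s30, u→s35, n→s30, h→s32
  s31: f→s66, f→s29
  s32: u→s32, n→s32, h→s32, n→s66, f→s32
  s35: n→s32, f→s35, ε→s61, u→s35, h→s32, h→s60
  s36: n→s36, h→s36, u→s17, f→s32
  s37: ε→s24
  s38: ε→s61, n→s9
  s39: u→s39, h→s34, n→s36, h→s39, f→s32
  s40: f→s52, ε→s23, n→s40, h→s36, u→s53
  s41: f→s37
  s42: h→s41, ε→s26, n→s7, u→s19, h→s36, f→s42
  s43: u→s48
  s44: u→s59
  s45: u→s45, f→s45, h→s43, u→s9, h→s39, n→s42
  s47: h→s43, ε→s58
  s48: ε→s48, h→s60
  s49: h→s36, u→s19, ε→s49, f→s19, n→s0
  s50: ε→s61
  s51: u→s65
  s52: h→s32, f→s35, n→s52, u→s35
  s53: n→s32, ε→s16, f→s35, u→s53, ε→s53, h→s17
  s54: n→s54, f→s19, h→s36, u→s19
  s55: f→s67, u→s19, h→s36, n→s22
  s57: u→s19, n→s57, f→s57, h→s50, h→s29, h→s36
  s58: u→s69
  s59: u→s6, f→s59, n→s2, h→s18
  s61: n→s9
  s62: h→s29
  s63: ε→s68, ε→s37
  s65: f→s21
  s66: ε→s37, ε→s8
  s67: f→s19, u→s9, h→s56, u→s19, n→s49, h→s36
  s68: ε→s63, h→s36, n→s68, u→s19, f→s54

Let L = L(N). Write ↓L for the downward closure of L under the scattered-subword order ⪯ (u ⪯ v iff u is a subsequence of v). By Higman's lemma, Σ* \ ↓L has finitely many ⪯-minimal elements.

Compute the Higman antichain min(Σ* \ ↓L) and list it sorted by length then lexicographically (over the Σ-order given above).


Antichain: [nun, hhf, nhffn, uhnnfh].

|Q|=70, |F|=31, |δ|=207 (38 ε).
min D↑ (27 st, q0=0, F={10}): 0:n→1,f→0,u→2,h→3 1:n→1,f→1,u→4,h→5 2:n→6,f→2,u→2,h→7 3:n→8,f→3,u→3,h→9 4:n→10,f→4,u→4,h→11 5:n→5,f→12,u→11,h→13 6:n→6,f→6,u→4,h→14 7:n→15,f→7,u→7,h→9 8:n→8,f→8,u→11,h→13 9:n→13,f→10,u→9,h→9 10:n→10,f→10,u→10,h→10 11:n→10,f→11,u→11,h→16 12:n→12,f→11,u→11,h→13 13:n→13,f→10,u→16,h→13 14:n→17,f→18,u→11,h→13 15:n→19,f→15,u→11,h→13 16:n→10,f→10,u→16,h→16 17:n→20,f→21,u→11,h→13 18:n→21,f→11,u→11,h→13 19:n→19,f→22,u→23,h→13 20:n→20,f→24,u→23,h→13 21:n→25,f→11,u→11,h→13 22:n→22,f→22,u→26,h→10 23:n→10,f→26,u→23,h→16 24:n→24,f→26,u→26,h→10 25:n→25,f→26,u→23,h→13 26:n→10,f→26,u→26,h→10 (ε-aug+det+¬).
'nun': run [56, 47, 22, 8] end={s24,s32,s37,s58,s66,s69,s8,s9} — reject; 3/3 single-dels accept.
'hhf': run [56, 49, 21, 5] end={s24,s32,s37,s66,s8} rej; 3/3 del acc.
'nhffn': N↓-sim [56, 47, 36, 25, 15, 6] end={s24,s32,s37,s66,s8,s9} ∉↓L; 5/5 single-dels accept.
'uhnnfh': run [56, 50, 44, 32, 24, 12, 6] end={s24,s32,s37,s60,s66,s8} ∉↓L; 6/6 deletions ∈↓L.
4 obstructions.


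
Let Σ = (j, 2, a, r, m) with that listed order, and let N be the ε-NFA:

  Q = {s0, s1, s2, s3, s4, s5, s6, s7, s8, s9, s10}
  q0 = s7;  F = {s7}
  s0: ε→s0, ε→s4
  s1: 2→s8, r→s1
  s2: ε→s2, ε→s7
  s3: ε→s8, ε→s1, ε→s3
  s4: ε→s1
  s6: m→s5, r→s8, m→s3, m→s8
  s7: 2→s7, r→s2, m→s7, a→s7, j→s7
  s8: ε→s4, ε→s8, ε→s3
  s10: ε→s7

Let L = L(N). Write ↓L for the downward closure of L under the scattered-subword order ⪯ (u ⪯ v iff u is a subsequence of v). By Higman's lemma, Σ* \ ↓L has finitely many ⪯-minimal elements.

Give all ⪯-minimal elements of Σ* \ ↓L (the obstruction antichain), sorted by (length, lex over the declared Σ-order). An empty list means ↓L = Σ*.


|Q|=11, |F|=1, |δ|=23 (12 ε).
min D↑ (1 st, q0=0, F={}): 0:j→0,2→0,a→0,r→0,m→0.
L(D↑) = ∅ ⇒ ↓L = Σ*.

A = [].


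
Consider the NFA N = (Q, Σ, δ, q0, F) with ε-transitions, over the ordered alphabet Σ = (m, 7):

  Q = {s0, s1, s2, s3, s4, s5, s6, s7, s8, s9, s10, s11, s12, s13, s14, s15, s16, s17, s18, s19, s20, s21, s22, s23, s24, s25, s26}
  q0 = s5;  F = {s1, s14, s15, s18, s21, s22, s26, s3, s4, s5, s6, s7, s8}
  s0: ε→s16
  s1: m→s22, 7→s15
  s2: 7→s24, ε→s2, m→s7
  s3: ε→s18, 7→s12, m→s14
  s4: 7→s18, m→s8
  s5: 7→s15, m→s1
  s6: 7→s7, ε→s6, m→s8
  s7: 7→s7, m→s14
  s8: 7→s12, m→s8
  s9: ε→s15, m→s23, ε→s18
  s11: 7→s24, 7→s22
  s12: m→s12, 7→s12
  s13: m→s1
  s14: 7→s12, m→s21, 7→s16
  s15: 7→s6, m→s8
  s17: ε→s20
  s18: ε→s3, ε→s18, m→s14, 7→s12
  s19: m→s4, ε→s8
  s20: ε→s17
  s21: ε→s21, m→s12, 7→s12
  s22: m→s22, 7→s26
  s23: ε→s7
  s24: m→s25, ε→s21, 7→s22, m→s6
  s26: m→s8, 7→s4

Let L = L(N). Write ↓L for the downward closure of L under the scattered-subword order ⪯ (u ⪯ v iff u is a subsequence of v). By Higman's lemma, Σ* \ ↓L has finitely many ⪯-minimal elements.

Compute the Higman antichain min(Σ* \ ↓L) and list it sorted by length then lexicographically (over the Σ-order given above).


|Q|=27, |F|=13, |δ|=53 (14 ε).
min D↑ (13 st, q0=0, F={7}): 0:m→1,7→2 1:m→3,7→2 2:m→4,7→5 3:m→3,7→6 4:m→4,7→7 5:m→4,7→8 6:m→4,7→9 7:m→7,7→7 8:m→10,7→8 9:m→4,7→11 10:m→12,7→7 11:m→10,7→7 12:m→7,7→7 [Hopcroft].
'7m7': N↓-sim [15, 12, 5, 2] end={s12,s16} rej; 3/3 del acc.
'mm7777': N↓-sim [15, 14, 10, 9, 8, 6, 2] end={s12,s16} rej; 6/6 single-dels accept.
'777mmm': N↓-sim [15, 12, 10, 7, 4, 2, 1] end={s12} ∉↓L; 6/6 deletions ∈↓L.
3 obstructions.

min(Σ*\↓L) = [7m7, mm7777, 777mmm].


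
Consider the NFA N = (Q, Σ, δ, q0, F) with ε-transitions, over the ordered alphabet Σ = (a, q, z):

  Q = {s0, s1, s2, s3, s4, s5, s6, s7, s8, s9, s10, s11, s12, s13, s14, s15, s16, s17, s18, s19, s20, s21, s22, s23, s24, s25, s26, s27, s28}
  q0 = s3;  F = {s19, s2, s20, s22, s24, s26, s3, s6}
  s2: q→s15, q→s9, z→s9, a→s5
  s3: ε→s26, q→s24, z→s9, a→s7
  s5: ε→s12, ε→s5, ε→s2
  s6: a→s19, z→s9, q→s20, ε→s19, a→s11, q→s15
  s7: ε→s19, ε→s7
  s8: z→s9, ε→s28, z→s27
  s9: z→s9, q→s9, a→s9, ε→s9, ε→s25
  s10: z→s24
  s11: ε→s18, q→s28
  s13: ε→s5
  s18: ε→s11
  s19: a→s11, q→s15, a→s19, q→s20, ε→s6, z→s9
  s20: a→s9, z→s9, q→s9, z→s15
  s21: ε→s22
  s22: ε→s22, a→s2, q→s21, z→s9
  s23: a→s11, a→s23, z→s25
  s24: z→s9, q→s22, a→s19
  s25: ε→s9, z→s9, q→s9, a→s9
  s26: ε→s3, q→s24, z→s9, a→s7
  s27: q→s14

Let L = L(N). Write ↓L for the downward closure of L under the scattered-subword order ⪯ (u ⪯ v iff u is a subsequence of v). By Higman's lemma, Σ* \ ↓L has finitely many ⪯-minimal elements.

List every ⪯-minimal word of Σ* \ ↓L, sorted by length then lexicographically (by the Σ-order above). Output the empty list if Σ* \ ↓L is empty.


Antichain: [z, aqa, aqq, qqaq].

|Q|=29, |F|=8, |δ|=62 (18 ε).
min D↑ (7 st, q0=0, F={3}): 0:a→1,q→2,z→3 1:a→1,q→4,z→3 2:a→1,q→5,z→3 3:a→3,q→3,z→3 4:a→3,q→3,z→3 5:a→6,q→5,z→3 6:a→6,q→3,z→3.
'z': N↓-sim [18, 3] end={s15,s25,s9} rej; 1/1 del acc.
'aqa': N↓-sim [18, 13, 5, 2] end={s25,s9} — reject; 3/3 deletions ∈↓L.
'aqq': N↓-sim [18, 13, 5, 2] end={s25,s9} — reject; 3/3 del acc.
'qqaq': |S_i|=[18, 15, 10, 6, 3] end={s15,s25,s9} rej; 4/4 single-dels accept.
4 minimals (antichain).


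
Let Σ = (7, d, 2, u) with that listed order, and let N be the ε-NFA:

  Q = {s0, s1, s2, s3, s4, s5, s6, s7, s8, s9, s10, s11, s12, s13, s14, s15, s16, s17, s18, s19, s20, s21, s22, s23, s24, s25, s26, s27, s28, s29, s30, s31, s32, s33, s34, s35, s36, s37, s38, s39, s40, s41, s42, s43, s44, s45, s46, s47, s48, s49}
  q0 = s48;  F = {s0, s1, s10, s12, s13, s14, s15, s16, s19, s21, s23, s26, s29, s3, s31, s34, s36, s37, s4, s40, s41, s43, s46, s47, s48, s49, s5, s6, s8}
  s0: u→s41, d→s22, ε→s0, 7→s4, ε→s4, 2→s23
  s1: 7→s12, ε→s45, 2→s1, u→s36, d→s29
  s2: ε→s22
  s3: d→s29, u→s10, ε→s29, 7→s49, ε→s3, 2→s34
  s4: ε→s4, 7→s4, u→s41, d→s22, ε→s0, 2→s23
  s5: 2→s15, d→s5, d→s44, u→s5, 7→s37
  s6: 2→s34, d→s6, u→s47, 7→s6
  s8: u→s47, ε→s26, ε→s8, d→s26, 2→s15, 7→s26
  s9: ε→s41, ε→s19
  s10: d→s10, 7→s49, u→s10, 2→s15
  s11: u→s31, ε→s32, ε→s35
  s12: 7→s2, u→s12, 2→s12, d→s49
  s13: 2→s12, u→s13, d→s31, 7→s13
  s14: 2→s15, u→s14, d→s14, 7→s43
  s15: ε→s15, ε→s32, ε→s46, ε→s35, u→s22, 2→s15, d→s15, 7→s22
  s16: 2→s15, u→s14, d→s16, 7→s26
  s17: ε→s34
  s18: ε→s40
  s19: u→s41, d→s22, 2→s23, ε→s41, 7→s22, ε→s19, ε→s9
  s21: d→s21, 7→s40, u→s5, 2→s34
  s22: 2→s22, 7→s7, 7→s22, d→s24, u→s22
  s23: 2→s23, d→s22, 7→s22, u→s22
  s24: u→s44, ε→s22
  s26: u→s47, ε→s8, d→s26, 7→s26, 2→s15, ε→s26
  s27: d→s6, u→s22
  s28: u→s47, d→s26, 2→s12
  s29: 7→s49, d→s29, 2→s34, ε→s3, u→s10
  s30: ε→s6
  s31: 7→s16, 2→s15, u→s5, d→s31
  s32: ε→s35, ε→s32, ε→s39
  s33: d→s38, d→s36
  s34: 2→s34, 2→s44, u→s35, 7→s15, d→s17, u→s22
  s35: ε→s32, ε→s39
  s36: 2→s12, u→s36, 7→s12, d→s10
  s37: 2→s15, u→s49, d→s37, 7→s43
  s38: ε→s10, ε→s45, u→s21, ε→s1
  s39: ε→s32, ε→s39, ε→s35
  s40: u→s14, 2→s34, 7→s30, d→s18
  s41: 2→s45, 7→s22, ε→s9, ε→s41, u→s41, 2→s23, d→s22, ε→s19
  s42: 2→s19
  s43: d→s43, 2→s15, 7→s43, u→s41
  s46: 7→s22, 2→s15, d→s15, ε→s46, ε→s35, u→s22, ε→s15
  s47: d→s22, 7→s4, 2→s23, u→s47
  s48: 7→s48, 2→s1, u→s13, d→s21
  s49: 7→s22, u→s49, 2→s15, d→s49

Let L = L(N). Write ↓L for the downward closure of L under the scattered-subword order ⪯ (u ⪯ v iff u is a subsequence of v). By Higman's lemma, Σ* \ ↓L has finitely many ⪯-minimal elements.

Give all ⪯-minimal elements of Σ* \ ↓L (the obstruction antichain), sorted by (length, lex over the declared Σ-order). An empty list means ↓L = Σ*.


A = [d2u, 277, u27, d77ud, du7u7].

|Q|=50, |F|=29, |δ|=181 (45 ε).
min D↑ (25 st, q0=0, F={14}): 0:7→0,d→1,2→2,u→3 1:7→4,d→1,2→5,u→6 2:7→7,d→8,2→2,u→9 3:7→3,d→10,2→7,u→3 4:7→11,d→4,2→5,u→12 5:7→13,d→5,2→5,u→14 6:7→15,d→6,2→13,u→6 7:7→14,d→16,2→7,u→7 8:7→16,d→8,2→5,u→17 9:7→7,d→17,2→7,u→9 10:7→18,d→10,2→13,u→6 11:7→11,d→11,2→5,u→19 12:7→20,d→12,2→13,u→12 13:7→14,d→13,2→13,u→14 14:7→14,d→14,2→14,u→14 15:7→20,d→15,2→13,u→16 16:7→14,d→16,2→13,u→16 17:7→16,d→17,2→13,u→17 18:7→21,d→18,2→13,u→12 19:7→22,d→14,2→23,u→19 20:7→20,d→20,2→13,u→24 21:7→21,d→21,2→13,u→19 22:7→22,d→14,2→23,u→24 23:7→14,d→14,2→23,u→14 24:7→14,d→14,2→23,u→24 (ε-aug+det+¬).
'd2u': |S_i|=[42, 36, 13, 7] end={s22,s24,s32,s35,s39,s44,s7} ∉↓L; 3/3 deletions ∈↓L.
'277': |S_i|=[42, 21, 12, 5] end={s2,s22,s24,s44,s7} — reject; 3/3 del acc.
'u27': run [42, 31, 14, 5] end={s2,s22,s24,s44,s7} ∉↓L; 3/3 deletions ∈↓L.
'd77ud': N↓-sim [42, 36, 30, 24, 15, 4] end={s22,s24,s44,s7} ∉↓L; 5/5 del acc.
'du7u7': |S_i|=[42, 36, 23, 19, 15, 4] end={s22,s24,s44,s7} ∉↓L; 5/5 single-dels accept.
5 words, ⪯-incomp.


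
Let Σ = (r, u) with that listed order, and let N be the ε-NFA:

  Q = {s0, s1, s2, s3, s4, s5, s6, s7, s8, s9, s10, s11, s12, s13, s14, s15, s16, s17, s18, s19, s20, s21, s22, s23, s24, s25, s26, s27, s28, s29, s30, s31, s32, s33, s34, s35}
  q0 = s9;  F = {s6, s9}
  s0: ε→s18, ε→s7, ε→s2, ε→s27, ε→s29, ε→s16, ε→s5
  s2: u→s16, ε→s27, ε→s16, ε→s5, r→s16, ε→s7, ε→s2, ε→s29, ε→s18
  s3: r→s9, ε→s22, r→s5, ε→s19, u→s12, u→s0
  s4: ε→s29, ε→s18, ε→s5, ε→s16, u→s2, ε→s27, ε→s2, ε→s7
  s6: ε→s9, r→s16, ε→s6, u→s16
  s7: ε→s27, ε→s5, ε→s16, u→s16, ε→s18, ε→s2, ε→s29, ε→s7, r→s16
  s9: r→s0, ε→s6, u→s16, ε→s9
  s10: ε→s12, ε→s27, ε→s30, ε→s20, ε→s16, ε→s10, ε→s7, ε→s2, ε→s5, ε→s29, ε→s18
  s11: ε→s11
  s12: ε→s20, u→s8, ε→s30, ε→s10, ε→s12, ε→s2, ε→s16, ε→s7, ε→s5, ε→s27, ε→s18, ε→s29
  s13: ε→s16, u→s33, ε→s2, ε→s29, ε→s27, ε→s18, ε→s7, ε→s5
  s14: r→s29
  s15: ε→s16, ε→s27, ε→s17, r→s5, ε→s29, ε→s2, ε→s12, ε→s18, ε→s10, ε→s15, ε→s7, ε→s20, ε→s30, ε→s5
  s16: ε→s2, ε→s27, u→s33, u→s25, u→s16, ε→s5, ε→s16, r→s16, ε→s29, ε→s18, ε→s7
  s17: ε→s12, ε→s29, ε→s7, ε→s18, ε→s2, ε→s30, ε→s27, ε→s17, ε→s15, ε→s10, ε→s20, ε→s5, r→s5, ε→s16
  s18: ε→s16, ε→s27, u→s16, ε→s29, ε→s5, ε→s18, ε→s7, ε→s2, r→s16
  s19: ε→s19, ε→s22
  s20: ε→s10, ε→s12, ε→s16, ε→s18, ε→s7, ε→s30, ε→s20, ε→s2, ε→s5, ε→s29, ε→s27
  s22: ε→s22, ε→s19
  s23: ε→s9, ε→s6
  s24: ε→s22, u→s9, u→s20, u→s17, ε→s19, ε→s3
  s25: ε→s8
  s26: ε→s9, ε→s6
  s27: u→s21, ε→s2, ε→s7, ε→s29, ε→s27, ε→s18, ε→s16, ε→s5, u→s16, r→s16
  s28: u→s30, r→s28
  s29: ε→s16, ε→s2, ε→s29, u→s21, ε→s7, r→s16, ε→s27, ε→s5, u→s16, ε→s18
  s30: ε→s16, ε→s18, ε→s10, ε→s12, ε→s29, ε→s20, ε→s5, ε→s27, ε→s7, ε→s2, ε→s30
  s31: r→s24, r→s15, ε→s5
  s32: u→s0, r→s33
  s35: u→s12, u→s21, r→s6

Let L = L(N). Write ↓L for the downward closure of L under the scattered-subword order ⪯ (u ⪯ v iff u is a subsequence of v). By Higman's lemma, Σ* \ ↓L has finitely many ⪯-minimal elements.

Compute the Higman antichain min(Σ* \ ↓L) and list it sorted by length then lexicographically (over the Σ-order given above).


Antichain: [r, u].

|Q|=36, |F|=2, |δ|=195 (153 ε).
min D↑ (2 st, q0=0, F={1}): 0:r→1,u→1 1:r→1,u→1 (ε-aug+det+¬).
'r': |S_i|=[14, 12] end={s0,s16,s18,s2,s21,s25,s27,s29,s33,s5,s7,s8} ∉↓L; 1/1 del acc.
'u': N↓-sim [14, 11] end={s16,s18,s2,s21,s25,s27,s29,s33,s5,s7,s8} rej; 1/1 deletions ∈↓L.
2 minimals (antichain).


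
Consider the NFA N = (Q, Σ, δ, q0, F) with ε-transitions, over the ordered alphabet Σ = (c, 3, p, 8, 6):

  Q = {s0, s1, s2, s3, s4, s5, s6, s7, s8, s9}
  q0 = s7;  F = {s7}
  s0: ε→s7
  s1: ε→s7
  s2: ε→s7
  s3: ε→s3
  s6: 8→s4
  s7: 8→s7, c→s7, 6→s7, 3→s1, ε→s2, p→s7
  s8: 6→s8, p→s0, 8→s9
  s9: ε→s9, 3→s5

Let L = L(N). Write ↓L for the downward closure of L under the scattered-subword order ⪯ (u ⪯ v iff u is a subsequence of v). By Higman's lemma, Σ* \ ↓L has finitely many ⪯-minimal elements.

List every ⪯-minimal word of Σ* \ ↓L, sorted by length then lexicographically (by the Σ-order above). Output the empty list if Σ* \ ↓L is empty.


|Q|=10, |F|=1, |δ|=16 (6 ε).
min D↑ (1 st, q0=0, F={}): 0:c→0,3→0,p→0,8→0,6→0.
L(D↑) = ∅ ⇒ ↓L = Σ*.

A = [].


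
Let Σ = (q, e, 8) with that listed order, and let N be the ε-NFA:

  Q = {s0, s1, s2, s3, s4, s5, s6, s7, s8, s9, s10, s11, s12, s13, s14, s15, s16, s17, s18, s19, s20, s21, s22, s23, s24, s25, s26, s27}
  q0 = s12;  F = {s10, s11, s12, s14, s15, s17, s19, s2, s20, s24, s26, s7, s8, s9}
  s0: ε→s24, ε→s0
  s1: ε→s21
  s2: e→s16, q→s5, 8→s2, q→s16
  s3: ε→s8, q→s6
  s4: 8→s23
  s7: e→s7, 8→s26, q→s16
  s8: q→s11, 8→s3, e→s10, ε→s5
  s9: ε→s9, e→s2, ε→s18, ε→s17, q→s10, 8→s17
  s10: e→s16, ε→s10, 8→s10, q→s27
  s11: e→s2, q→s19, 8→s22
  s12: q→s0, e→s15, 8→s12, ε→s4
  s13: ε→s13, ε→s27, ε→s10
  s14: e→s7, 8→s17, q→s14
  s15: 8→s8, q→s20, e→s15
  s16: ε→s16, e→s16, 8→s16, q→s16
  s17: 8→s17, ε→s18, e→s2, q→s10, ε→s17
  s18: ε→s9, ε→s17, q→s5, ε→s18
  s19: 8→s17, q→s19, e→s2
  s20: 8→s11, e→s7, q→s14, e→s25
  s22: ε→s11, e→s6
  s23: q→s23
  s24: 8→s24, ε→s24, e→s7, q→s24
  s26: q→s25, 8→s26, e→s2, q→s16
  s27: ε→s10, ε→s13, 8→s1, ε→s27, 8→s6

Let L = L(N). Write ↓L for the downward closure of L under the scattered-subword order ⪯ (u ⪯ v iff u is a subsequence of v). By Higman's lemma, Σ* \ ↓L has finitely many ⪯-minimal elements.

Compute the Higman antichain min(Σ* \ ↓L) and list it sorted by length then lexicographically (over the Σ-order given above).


A = [qeq, e8ee, eqq8qe].

|Q|=28, |F|=14, |δ|=79 (24 ε).
min D↑ (14 st, q0=0, F={6}): 0:q→1,e→2,8→0 1:q→1,e→3,8→1 2:q→4,e→2,8→5 3:q→6,e→3,8→7 4:q→8,e→3,8→9 5:q→9,e→10,8→5 6:q→6,e→6,8→6 7:q→6,e→11,8→7 8:q→8,e→3,8→12 9:q→13,e→11,8→9 10:q→10,e→6,8→10 11:q→6,e→6,8→11 12:q→10,e→11,8→12 13:q→13,e→11,8→12 (ε-aug+det+¬).
'qeq': |S_i|=[28, 23, 7, 3] end={s16,s25,s5} ∉↓L; 3/3 del acc.
'e8ee': |S_i|=[28, 23, 19, 9, 1] end={s16} rej; 4/4 deletions ∈↓L.
'eqq8qe': N↓-sim [28, 23, 20, 17, 14, 9, 1] end={s16} rej; 6/6 del acc.
3 minimals (antichain).


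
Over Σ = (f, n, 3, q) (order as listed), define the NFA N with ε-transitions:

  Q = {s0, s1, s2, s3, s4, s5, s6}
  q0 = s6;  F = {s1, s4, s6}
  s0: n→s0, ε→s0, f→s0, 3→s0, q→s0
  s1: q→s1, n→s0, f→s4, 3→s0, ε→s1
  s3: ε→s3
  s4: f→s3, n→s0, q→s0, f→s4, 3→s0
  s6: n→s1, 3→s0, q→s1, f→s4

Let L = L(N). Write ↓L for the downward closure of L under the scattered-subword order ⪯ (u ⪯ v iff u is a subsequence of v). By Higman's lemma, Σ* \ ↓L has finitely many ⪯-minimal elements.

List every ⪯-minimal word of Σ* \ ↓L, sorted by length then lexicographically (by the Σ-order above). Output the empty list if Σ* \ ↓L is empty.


|Q|=7, |F|=3, |δ|=20 (3 ε).
min D↑ (4 st, q0=0, F={3}): 0:f→1,n→2,3→3,q→2 1:f→1,n→3,3→3,q→3 2:f→1,n→3,3→3,q→2 3:f→3,n→3,3→3,q→3 (ε-aug+det+¬).
'3': N↓-sim [5, 1] end={s0} rej; 1/1 deletions ∈↓L.
'fn': N↓-sim [5, 3, 1] end={s0} rej; 2/2 deletions ∈↓L.
'fq': |S_i|=[5, 3, 1] end={s0} ∉↓L; 2/2 single-dels accept.
'nn': run [5, 4, 1] end={s0} rej; 2/2 del acc.
'qn': N↓-sim [5, 4, 1] end={s0} rej; 2/2 single-dels accept.
5 minimals (antichain).

min(Σ*\↓L) = [3, fn, fq, nn, qn].


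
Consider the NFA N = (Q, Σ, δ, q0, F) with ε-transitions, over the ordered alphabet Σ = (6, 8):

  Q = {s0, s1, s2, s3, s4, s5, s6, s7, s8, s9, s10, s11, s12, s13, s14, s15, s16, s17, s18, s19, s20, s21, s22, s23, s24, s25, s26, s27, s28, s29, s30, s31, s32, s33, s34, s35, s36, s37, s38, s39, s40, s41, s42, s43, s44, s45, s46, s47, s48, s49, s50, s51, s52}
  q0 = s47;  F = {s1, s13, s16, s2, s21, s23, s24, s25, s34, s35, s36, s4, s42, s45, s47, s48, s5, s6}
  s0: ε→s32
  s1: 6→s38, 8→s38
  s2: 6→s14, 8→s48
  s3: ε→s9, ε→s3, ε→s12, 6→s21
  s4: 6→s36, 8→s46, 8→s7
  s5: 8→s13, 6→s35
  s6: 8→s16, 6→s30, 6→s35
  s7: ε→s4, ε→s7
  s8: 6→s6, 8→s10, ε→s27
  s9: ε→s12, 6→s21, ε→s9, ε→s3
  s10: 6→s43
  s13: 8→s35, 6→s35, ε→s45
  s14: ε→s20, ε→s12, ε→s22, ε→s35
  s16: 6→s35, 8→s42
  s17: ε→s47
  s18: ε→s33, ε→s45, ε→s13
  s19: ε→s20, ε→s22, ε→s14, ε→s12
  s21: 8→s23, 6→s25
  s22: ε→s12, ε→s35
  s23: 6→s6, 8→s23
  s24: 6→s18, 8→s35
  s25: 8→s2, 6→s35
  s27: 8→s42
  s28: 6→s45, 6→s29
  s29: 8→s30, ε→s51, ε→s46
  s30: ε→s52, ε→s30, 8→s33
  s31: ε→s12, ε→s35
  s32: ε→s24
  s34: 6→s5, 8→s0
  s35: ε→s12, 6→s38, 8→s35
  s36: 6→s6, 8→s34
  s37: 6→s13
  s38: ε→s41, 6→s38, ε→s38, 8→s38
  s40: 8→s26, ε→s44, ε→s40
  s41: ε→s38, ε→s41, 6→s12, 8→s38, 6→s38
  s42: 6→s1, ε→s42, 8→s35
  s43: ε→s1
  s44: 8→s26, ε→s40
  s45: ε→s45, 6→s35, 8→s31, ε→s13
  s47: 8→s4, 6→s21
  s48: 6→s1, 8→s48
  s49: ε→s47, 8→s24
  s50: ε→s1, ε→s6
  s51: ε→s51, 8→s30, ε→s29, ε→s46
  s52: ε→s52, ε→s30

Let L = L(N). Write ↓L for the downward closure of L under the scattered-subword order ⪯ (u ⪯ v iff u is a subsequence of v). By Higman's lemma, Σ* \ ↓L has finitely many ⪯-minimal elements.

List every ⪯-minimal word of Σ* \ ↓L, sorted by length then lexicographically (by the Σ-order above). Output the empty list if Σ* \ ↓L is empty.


|Q|=53, |F|=18, |δ|=110 (52 ε).
min D↑ (18 st, q0=0, F={10}): 0:6→1,8→2 1:6→3,8→4 2:6→5,8→2 3:6→6,8→7 4:6→8,8→4 5:6→8,8→9 6:6→10,8→6 7:6→6,8→11 8:6→6,8→12 9:6→13,8→14 10:6→10,8→10 11:6→15,8→11 12:6→6,8→16 13:6→6,8→17 14:6→17,8→6 15:6→10,8→10 16:6→15,8→6 17:6→6,8→6 [Hopcroft].
'6666': N↓-sim [33, 29, 22, 11, 3] end={s12,s38,s41} — reject; 4/4 del acc.
'668868': run [33, 29, 22, 16, 8, 4, 3] end={s12,s38,s41} rej; 6/6 single-dels accept.
'868886': N↓-sim [33, 30, 24, 17, 14, 5, 3] end={s12,s38,s41} rej; 6/6 single-dels accept.
3 words, ⪯-incomp.

A = [6666, 668868, 868886].


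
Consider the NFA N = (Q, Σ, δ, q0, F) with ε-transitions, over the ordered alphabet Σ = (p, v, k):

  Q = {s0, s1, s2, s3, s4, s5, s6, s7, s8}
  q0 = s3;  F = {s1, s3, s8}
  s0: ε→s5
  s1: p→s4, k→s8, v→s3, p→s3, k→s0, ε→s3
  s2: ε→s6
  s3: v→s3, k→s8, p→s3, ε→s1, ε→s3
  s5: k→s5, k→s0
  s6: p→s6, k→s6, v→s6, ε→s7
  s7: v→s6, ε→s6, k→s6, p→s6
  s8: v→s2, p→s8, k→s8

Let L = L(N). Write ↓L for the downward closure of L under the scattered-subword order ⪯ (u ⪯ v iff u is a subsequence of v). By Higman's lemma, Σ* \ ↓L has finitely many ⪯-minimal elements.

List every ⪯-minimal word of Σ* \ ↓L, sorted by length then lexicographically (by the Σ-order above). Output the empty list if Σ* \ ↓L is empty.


min(Σ*\↓L) = [kv].

|Q|=9, |F|=3, |δ|=26 (7 ε).
min D↑ (3 st, q0=0, F={2}): 0:p→0,v→0,k→1 1:p→1,v→2,k→1 2:p→2,v→2,k→2 [Hopcroft].
'kv': N↓-sim [9, 6, 3] end={s2,s6,s7} — reject; 2/2 single-dels accept.
1 words, ⪯-incomp.


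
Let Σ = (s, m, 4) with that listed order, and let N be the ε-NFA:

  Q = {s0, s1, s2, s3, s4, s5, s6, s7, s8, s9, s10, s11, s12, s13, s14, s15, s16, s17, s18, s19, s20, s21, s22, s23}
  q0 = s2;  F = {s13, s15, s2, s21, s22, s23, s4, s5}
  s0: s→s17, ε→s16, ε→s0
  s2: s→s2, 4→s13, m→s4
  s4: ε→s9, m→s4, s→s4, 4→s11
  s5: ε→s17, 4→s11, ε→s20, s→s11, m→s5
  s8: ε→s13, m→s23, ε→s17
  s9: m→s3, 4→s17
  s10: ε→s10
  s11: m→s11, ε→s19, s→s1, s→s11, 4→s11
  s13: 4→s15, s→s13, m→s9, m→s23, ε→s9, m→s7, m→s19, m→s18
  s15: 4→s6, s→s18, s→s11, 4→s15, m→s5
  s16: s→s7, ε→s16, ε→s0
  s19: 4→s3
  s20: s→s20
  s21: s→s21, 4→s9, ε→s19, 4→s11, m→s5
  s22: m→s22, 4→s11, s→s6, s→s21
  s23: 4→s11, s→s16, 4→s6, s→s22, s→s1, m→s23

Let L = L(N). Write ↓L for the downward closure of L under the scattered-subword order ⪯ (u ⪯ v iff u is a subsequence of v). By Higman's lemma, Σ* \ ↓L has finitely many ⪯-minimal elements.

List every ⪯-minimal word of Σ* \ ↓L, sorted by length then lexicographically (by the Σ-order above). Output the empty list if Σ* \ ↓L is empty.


|Q|=24, |F|=8, |δ|=59 (13 ε).
min D↑ (9 st, q0=0, F={3}): 0:s→0,m→1,4→2 1:s→1,m→1,4→3 2:s→2,m→4,4→5 3:s→3,m→3,4→3 4:s→6,m→4,4→3 5:s→3,m→7,4→5 6:s→8,m→6,4→3 7:s→3,m→7,4→3 8:s→8,m→7,4→3 (ε-aug+det+¬).
'm4': |S_i|=[20, 17, 7] end={s1,s11,s17,s19,s3,s6,s9} — reject; 2/2 deletions ∈↓L.
'44s': N↓-sim [20, 18, 11, 6] end={s1,s11,s18,s19,s20,s3} ∉↓L; 3/3 deletions ∈↓L.
'4mssms': |S_i|=[20, 18, 16, 14, 11, 7, 5] end={s1,s11,s19,s20,s3} — reject; 6/6 deletions ∈↓L.
3 obstructions.

A = [m4, 44s, 4mssms].


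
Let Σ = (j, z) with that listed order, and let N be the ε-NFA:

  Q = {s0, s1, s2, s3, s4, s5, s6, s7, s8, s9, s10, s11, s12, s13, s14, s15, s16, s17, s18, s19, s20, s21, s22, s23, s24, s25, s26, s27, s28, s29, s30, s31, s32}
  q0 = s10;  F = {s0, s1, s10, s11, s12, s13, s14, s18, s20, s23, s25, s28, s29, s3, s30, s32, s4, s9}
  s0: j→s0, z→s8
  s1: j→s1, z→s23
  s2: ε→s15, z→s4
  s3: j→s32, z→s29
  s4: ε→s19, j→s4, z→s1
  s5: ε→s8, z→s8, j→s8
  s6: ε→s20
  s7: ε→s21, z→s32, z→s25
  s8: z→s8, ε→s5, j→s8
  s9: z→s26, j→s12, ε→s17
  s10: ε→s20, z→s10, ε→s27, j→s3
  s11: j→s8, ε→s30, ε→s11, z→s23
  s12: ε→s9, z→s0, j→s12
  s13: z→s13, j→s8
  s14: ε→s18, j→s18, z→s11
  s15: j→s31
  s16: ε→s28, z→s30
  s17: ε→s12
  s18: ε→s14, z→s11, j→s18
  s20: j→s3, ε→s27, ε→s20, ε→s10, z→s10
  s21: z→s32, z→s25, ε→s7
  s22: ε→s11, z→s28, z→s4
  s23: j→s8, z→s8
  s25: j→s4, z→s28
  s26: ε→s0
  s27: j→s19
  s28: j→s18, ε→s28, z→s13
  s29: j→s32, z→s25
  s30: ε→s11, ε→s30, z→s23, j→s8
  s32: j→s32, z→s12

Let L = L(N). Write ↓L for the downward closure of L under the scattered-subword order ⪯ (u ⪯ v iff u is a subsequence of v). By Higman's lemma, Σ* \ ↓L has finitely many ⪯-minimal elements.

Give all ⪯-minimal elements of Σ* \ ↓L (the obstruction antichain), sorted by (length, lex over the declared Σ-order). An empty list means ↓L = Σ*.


Antichain: [jjzzz, jzzzzj].

|Q|=33, |F|=18, |δ|=75 (25 ε).
min D↑ (15 st, q0=0, F={9}): 0:j→1,z→0 1:j→2,z→3 2:j→2,z→4 3:j→2,z→5 4:j→4,z→6 5:j→7,z→8 6:j→6,z→9 7:j→7,z→10 8:j→11,z→12 9:j→9,z→9 10:j→10,z→13 11:j→11,z→14 12:j→9,z→12 13:j→9,z→9 14:j→9,z→13 [Hopcroft].
'jjzzz': |S_i|=[24, 21, 16, 11, 5, 2] end={s5,s8} — reject; 5/5 single-dels accept.
'jzzzzj': |S_i|=[24, 21, 20, 18, 12, 6, 2] end={s5,s8} rej; 6/6 del acc.
2 minimals (antichain).


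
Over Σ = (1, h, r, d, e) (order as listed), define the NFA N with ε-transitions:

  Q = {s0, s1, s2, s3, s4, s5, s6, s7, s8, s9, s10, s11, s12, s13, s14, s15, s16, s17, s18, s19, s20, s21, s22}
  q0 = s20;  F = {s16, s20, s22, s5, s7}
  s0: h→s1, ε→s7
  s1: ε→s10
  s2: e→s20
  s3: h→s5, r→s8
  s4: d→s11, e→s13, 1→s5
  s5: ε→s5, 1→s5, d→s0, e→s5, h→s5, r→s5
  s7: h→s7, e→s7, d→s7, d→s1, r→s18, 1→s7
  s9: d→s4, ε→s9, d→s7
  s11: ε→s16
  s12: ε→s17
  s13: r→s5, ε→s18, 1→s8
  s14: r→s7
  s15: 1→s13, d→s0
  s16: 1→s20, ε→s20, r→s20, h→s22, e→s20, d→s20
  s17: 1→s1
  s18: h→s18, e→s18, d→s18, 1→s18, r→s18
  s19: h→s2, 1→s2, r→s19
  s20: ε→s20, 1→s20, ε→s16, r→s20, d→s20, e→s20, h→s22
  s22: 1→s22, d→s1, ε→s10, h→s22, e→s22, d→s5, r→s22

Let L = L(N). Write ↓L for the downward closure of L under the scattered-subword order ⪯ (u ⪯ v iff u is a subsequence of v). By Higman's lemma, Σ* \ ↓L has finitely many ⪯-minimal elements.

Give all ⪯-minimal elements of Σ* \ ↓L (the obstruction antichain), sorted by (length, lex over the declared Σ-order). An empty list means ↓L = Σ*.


A = [hddr].

|Q|=23, |F|=5, |δ|=61 (11 ε).
min D↑ (5 st, q0=0, F={4}): 0:1→0,h→1,r→0,d→0,e→0 1:1→1,h→1,r→1,d→2,e→1 2:1→2,h→2,r→2,d→3,e→2 3:1→3,h→3,r→4,d→3,e→3 4:1→4,h→4,r→4,d→4,e→4 (ε-aug+det+¬).
'hddr': run [9, 7, 6, 5, 1] end={s18} ∉↓L; 4/4 deletions ∈↓L.
1 obstructions.


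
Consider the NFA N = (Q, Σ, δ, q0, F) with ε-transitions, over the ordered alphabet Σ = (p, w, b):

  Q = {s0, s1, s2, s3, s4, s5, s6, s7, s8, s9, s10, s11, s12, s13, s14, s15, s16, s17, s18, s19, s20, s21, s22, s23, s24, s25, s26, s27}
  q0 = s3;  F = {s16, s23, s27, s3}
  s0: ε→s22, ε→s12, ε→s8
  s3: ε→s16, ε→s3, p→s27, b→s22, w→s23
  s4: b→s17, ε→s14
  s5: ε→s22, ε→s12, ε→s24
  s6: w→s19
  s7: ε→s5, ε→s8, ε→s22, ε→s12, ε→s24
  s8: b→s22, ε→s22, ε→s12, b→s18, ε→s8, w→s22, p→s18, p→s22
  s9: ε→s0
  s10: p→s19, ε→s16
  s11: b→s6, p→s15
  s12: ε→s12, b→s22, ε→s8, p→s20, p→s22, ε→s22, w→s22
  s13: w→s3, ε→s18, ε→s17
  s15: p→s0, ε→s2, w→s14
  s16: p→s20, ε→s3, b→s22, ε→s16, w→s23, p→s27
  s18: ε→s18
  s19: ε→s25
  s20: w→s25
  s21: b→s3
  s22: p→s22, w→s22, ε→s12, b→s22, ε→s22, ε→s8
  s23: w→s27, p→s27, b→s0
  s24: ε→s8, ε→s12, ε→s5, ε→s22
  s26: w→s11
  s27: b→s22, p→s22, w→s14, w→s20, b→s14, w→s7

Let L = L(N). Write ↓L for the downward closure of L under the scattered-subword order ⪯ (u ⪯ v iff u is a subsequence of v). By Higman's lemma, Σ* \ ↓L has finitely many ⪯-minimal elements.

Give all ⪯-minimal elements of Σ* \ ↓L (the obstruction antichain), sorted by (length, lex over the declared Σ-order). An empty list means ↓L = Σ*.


Antichain: [b, pp, pw, wwp, www].

|Q|=28, |F|=4, |δ|=75 (36 ε).
min D↑ (4 st, q0=0, F={3}): 0:p→1,w→2,b→3 1:p→3,w→3,b→3 2:p→1,w→1,b→3 3:p→3,w→3,b→3.
'b': N↓-sim [15, 8] end={s0,s12,s14,s18,s20,s22,s25,s8} rej; 1/1 deletions ∈↓L.
'pp': run [15, 11, 6] end={s12,s18,s20,s22,s25,s8} ∉↓L; 2/2 del acc.
'pw': N↓-sim [15, 11, 10] end={s12,s14,s18,s20,s22,s24,s25,s5,s7,s8} ∉↓L; 2/2 del acc.
'wwp': run [15, 13, 11, 6] end={s12,s18,s20,s22,s25,s8} — reject; 3/3 deletions ∈↓L.
'www': run [15, 13, 11, 10] end={s12,s14,s18,s20,s22,s24,s25,s5,s7,s8} ∉↓L; 3/3 del acc.
5 obstructions.


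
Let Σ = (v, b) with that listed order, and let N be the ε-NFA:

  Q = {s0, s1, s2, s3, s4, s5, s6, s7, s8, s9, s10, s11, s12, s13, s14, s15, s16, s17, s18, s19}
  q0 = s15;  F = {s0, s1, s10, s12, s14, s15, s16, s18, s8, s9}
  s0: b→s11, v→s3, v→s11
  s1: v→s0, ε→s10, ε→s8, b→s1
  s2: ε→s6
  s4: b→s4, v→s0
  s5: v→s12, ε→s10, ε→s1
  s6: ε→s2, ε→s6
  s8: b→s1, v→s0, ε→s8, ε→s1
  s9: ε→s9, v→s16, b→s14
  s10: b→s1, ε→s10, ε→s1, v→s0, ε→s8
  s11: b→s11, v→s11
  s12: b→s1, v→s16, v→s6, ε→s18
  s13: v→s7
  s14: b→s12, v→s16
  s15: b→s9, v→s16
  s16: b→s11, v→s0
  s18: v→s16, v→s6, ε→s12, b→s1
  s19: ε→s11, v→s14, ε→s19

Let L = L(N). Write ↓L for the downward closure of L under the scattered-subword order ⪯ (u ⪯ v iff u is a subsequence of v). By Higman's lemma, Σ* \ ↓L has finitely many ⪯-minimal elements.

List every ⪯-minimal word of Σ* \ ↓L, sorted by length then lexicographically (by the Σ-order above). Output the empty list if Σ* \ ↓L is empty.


|Q|=20, |F|=10, |δ|=47 (17 ε).
min D↑ (8 st, q0=0, F={4}): 0:v→1,b→2 1:v→3,b→4 2:v→1,b→5 3:v→4,b→4 4:v→4,b→4 5:v→1,b→6 6:v→1,b→7 7:v→3,b→7 [Hopcroft].
'vb': run [14, 6, 1] end={s11} ∉↓L; 2/2 single-dels accept.
'vvv': N↓-sim [14, 6, 3, 2] end={s11,s3} ∉↓L; 3/3 del acc.
'bbbbvv': |S_i|=[14, 13, 12, 11, 6, 3, 2] end={s11,s3} ∉↓L; 6/6 del acc.
3 minimals (antichain).

Antichain: [vb, vvv, bbbbvv].


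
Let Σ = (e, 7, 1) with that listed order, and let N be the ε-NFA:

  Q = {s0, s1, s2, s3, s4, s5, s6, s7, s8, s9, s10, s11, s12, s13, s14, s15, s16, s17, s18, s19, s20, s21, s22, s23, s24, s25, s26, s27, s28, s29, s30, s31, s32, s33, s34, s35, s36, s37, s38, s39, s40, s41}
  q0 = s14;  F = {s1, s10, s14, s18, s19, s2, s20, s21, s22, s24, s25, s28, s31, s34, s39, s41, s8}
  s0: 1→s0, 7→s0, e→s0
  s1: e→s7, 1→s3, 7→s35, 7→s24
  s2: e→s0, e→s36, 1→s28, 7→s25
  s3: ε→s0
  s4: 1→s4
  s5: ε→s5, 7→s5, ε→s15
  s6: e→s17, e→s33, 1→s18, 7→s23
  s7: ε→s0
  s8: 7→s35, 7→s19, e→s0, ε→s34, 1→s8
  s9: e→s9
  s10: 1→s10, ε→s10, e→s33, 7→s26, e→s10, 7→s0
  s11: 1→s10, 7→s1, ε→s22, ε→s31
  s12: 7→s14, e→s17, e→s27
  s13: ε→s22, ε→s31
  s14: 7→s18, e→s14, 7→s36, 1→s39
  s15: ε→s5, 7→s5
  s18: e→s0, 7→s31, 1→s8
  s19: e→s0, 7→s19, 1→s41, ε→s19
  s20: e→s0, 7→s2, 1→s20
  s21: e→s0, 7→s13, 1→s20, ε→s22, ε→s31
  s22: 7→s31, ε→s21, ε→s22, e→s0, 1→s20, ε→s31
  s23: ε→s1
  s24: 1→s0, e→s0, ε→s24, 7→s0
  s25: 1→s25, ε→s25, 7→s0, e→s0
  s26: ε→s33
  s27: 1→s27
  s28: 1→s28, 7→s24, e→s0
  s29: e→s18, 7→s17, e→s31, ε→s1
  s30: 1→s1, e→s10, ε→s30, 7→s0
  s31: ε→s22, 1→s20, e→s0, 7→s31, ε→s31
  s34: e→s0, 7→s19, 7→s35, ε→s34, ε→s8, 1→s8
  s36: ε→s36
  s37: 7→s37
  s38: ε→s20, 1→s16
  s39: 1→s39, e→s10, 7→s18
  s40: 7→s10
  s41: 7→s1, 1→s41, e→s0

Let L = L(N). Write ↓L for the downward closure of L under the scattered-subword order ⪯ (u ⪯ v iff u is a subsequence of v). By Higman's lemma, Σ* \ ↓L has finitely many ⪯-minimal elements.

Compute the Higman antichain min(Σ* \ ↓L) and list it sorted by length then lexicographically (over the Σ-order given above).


|Q|=42, |F|=17, |δ|=113 (29 ε).
min D↑ (15 st, q0=0, F={3}): 0:e→0,7→1,1→2 1:e→3,7→4,1→5 2:e→6,7→1,1→2 3:e→3,7→3,1→3 4:e→3,7→4,1→7 5:e→3,7→8,1→5 6:e→6,7→3,1→6 7:e→3,7→9,1→7 8:e→3,7→8,1→10 9:e→3,7→11,1→12 10:e→3,7→13,1→10 11:e→3,7→3,1→11 12:e→3,7→14,1→12 13:e→3,7→14,1→3 14:e→3,7→3,1→3 (ε-aug+det+¬).
'7e': run [25, 22, 3] end={s0,s36,s7} rej; 2/2 deletions ∈↓L.
'1e7': N↓-sim [25, 24, 6, 3] end={s0,s26,s33} — reject; 3/3 del acc.
'771777': run [25, 22, 17, 12, 10, 4, 1] end={s0} ∉↓L; 6/6 single-dels accept.
'717171': N↓-sim [25, 22, 15, 12, 9, 6, 2] end={s0,s3} — reject; 6/6 del acc.
4 minimals (antichain).

A = [7e, 1e7, 771777, 717171].


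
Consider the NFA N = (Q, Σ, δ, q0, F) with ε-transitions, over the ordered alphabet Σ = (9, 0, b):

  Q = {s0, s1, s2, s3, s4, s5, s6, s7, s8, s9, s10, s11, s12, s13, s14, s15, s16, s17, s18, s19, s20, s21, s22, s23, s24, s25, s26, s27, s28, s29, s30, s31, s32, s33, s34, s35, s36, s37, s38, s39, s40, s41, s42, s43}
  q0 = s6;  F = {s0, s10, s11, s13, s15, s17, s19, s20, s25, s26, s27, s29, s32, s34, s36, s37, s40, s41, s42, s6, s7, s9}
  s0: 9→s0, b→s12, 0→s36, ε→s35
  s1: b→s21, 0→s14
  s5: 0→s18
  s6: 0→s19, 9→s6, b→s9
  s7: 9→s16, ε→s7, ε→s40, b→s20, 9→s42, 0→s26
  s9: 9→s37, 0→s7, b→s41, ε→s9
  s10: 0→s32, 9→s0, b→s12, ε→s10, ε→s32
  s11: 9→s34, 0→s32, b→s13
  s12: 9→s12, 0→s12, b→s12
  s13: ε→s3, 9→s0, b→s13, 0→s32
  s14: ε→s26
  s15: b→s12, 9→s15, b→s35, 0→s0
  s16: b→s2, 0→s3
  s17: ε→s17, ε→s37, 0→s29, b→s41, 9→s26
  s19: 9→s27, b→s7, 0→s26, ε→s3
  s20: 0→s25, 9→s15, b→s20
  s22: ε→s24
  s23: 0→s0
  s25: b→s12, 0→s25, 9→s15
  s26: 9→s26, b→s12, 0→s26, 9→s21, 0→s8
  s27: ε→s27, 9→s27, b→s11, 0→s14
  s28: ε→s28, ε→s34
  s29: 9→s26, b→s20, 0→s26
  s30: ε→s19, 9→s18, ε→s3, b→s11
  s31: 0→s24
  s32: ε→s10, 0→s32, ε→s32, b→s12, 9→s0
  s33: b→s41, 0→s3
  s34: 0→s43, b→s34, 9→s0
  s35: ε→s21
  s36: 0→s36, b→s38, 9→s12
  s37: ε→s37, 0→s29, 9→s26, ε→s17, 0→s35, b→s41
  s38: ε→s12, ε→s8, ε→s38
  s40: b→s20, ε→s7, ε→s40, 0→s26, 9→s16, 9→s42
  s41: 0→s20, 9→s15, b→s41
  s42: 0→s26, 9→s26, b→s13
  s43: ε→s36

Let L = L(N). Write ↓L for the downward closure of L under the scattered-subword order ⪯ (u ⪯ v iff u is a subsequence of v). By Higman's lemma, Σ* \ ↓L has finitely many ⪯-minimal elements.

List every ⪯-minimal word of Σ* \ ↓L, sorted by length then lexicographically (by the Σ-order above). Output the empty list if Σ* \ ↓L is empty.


A = [00b, b99b, bb9b, 09b909, bb9009].

|Q|=44, |F|=22, |δ|=114 (28 ε).
min D↑ (20 st, q0=0, F={9}): 0:9→0,0→1,b→2 1:9→3,0→4,b→5 2:9→6,0→5,b→7 3:9→3,0→4,b→8 4:9→4,0→4,b→9 5:9→10,0→4,b→11 6:9→4,0→12,b→7 7:9→13,0→11,b→7 8:9→14,0→15,b→16 9:9→9,0→9,b→9 10:9→4,0→4,b→16 11:9→13,0→17,b→11 12:9→4,0→4,b→11 13:9→13,0→18,b→9 14:9→18,0→19,b→14 15:9→18,0→15,b→9 16:9→18,0→15,b→16 17:9→13,0→17,b→9 18:9→18,0→19,b→9 19:9→9,0→19,b→9 (ε-aug+det+¬).
'00b': N↓-sim [32, 27, 15, 5] end={s12,s21,s35,s38,s8} rej; 3/3 single-dels accept.
'b99b': |S_i|=[32, 28, 24, 9, 5] end={s12,s21,s35,s38,s8} — reject; 4/4 deletions ∈↓L.
'bb9b': |S_i|=[32, 28, 18, 8, 5] end={s12,s21,s35,s38,s8} rej; 4/4 del acc.
'09b909': N↓-sim [32, 27, 21, 15, 9, 5, 1] end={s12} ∉↓L; 6/6 deletions ∈↓L.
'bb9009': N↓-sim [32, 28, 18, 8, 7, 4, 1] end={s12} — reject; 6/6 del acc.
5 words, ⪯-incomp.
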